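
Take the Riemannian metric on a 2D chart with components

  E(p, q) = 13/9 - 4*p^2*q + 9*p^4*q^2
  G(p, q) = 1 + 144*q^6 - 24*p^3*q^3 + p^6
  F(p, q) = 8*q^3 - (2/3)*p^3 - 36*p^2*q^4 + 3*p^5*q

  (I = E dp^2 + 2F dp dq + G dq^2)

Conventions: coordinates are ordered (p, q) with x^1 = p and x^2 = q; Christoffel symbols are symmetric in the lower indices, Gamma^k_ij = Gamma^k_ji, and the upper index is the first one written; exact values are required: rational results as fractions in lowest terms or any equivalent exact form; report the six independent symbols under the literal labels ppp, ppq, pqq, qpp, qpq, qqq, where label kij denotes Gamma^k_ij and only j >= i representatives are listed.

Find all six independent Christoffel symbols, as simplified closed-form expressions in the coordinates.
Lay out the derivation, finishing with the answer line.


E = 13/9 - 4*p^2*q + 9*p^4*q^2; F = 8*q^3 - (2/3)*p^3 - 36*p^2*q^4 + 3*p^5*q; G = 1 + 144*q^6 - 24*p^3*q^3 + p^6
Gamma^k_ij = (1/2) g^{kl} (d_i g_jl + d_j g_il - d_l g_ij), with g^inv = (1/(EG-F^2)) [[G, -F], [-F, E]]
first partials: E_p = -8*p*q + 36*p^3*q^2, E_q = -4*p^2 + 18*p^4*q, F_p = -2*p^2 - 72*p*q^4 + 15*p^4*q, F_q = 24*q^2 - 144*p^2*q^3 + 3*p^5, G_p = -72*p^2*q^3 + 6*p^5, G_q = 864*q^5 - 72*p^3*q^2
D = EG - F^2 = 13/9 - 4*p^2*q + 144*q^6 - 24*p^3*q^3 + 9*p^4*q^2 + p^6
expanded: Gamma^p_pp = (G E_p - 2F F_p + F E_q)/(2D), Gamma^p_pq = (G E_q - F G_p)/(2D), Gamma^p_qq = (2G F_q - G G_p - F G_q)/(2D), Gamma^q_pp = (2E F_p - E E_q - F E_p)/(2D), Gamma^q_pq = (E G_p - F E_q)/(2D), Gamma^q_qq = (E G_q - 2F F_q + F G_p)/(2D); substitute and cancel common factors

Answer: Gamma_ppp = (162*p^3*q^2 - 36*p*q)/(9*p^6 + 81*p^4*q^2 - 216*p^3*q^3 - 36*p^2*q + 1296*q^6 + 13), Gamma_ppq = (81*p^4*q - 18*p^2)/(9*p^6 + 81*p^4*q^2 - 216*p^3*q^3 - 36*p^2*q + 1296*q^6 + 13), Gamma_pqq = (-972*p^2*q^3 + 216*q^2)/(9*p^6 + 81*p^4*q^2 - 216*p^3*q^3 - 36*p^2*q + 1296*q^6 + 13), Gamma_qpp = (54*p^4*q - 648*p*q^4)/(9*p^6 + 81*p^4*q^2 - 216*p^3*q^3 - 36*p^2*q + 1296*q^6 + 13), Gamma_qpq = (27*p^5 - 324*p^2*q^3)/(9*p^6 + 81*p^4*q^2 - 216*p^3*q^3 - 36*p^2*q + 1296*q^6 + 13), Gamma_qqq = (-324*p^3*q^2 + 3888*q^5)/(9*p^6 + 81*p^4*q^2 - 216*p^3*q^3 - 36*p^2*q + 1296*q^6 + 13)


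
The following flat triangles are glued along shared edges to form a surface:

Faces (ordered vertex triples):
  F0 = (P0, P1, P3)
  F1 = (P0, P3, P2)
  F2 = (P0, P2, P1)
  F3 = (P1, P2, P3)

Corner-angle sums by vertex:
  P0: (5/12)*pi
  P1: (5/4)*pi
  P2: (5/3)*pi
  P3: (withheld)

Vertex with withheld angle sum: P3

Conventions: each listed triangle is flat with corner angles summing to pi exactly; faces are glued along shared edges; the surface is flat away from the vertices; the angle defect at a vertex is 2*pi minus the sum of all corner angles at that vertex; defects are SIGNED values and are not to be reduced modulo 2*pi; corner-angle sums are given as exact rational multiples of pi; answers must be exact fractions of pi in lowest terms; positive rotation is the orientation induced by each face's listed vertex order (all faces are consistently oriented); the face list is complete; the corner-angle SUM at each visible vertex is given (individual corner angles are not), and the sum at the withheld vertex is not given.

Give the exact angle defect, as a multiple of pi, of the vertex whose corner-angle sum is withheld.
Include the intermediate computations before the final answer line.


V = 4, E = 6, F = 4; chi = V - E + F = 2
Gauss-Bonnet: total defect = 2*pi*chi = 4*pi; visible defects sum to (8/3)*pi

Answer: defect(P3) = (4/3)*pi


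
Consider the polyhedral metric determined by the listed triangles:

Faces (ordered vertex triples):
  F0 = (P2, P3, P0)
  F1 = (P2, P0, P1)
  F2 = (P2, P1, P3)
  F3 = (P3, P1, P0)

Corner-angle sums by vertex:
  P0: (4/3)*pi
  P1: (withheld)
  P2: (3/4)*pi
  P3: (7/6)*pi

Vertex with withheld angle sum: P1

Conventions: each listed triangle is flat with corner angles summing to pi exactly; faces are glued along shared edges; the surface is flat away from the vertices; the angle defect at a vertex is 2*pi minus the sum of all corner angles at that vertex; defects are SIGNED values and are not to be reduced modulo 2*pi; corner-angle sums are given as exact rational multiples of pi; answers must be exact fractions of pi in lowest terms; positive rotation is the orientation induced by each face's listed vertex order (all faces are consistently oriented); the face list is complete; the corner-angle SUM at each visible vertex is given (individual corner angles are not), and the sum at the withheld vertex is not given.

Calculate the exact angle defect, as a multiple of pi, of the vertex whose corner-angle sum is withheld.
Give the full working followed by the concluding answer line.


V = 4, E = 6, F = 4; chi = V - E + F = 2
Gauss-Bonnet: total defect = 2*pi*chi = 4*pi; visible defects sum to (11/4)*pi

Answer: defect(P1) = (5/4)*pi


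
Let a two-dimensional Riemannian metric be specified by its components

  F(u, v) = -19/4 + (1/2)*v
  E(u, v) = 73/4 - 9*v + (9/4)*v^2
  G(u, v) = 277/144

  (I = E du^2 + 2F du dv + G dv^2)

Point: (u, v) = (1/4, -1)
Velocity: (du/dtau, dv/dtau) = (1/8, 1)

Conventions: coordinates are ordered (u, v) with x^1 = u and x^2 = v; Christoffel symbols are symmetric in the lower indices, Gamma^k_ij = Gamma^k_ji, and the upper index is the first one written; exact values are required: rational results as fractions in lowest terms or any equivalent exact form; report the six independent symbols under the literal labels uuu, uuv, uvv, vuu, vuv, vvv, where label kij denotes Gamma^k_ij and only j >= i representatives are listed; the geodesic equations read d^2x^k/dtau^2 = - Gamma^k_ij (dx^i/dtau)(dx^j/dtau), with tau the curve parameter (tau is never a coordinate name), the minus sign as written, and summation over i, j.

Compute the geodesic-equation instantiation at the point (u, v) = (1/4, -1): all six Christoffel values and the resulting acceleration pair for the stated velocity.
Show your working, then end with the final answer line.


E = 59/2, F = -21/4, G = 277/144 at the point
E_u = 0, E_v = -27/2, F_u = 0, F_v = 1/2, G_u = 0, G_v = 0
EG - F^2 = 8405/288;  g^inv = (288/8405) * [[277/144, 21/4], [21/4, 59/2]]
first-kind symbols [ij,l] = (1/2)(d_i g_jl + d_j g_il - d_l g_ij): [uu,u] = E_u/2 = 0, [uu,v] = F_u - E_v/2 = 27/4, [uv,u] = E_v/2 = -27/4, [uv,v] = G_u/2 = 0, [vv,u] = F_v - G_u/2 = 1/2, [vv,v] = G_v/2 = 0
Gamma^u_ij = (G*[ij,u] - F*[ij,v])/(EG - F^2), Gamma^v_ij = (E*[ij,v] - F*[ij,u])/(EG - F^2)
Gamma_uuu = 10206/8405, Gamma_uuv = -7479/16810, Gamma_uvv = 277/8405, Gamma_vuu = 57348/8405, Gamma_vuv = -10206/8405, Gamma_vvv = 756/8405
d^2u/dtau^2 = -(Gamma_uuu*(1/8)^2 + 2*Gamma_uuv*(1/8)*(1) + Gamma_uvv*(1)^2) = 389/6560
d^2v/dtau^2 = -(Gamma_vuu*(1/8)^2 + 2*Gamma_vuv*(1/8)*(1) + Gamma_vvv*(1)^2) = 351/3280

Answer: Gamma_uuu = 10206/8405, Gamma_uuv = -7479/16810, Gamma_uvv = 277/8405, Gamma_vuu = 57348/8405, Gamma_vuv = -10206/8405, Gamma_vvv = 756/8405; accelerations (d^2u/dtau^2, d^2v/dtau^2) = (389/6560, 351/3280)


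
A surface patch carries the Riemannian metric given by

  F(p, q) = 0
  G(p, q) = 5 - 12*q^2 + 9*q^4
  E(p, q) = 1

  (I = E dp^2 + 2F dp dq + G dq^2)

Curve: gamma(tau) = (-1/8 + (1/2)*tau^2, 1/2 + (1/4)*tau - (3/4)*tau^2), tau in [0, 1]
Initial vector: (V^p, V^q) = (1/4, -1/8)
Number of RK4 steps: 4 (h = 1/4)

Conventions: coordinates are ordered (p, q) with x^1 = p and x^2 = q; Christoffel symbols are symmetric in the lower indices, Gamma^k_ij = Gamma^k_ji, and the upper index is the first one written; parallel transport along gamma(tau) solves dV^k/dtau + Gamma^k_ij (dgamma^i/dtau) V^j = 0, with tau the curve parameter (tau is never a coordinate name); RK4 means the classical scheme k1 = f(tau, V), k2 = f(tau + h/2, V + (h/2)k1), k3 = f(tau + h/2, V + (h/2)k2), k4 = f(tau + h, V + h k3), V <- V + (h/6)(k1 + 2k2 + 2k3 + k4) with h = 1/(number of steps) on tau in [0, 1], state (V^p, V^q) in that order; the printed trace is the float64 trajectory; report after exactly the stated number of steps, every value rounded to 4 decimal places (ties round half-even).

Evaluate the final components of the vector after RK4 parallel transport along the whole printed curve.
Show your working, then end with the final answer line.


gamma'(tau) = (tau, 1/4 - (3/2)*tau); f(tau, V)^k = -Gamma^k_ij(gamma(tau)) gamma'^i(tau) V^j; h = 1/4; intermediate values shown to 6 dp
curve data and Christoffel symbols at the stage parameters:
  tau = 0.000000: gamma = (-0.125000, 0.500000), gamma' = (0.000000, 0.250000); Gamma_ppp = 0.000000, Gamma_ppq = 0.000000, Gamma_pqq = 0.000000, Gamma_qpp = 0.000000, Gamma_qpq = 0.000000, Gamma_qqq = -1.463415
  tau = 0.125000: gamma = (-0.117188, 0.519531), gamma' = (0.125000, 0.062500); Gamma_ppp = 0.000000, Gamma_ppq = 0.000000, Gamma_pqq = 0.000000, Gamma_qpp = 0.000000, Gamma_qpq = 0.000000, Gamma_qqq = -1.535248
  tau = 0.250000: gamma = (-0.093750, 0.515625), gamma' = (0.250000, -0.125000); Gamma_ppp = 0.000000, Gamma_ppq = 0.000000, Gamma_pqq = 0.000000, Gamma_qpp = 0.000000, Gamma_qpq = 0.000000, Gamma_qqq = -1.520967
  tau = 0.375000: gamma = (-0.054688, 0.488281), gamma' = (0.375000, -0.312500); Gamma_ppp = 0.000000, Gamma_ppq = 0.000000, Gamma_pqq = 0.000000, Gamma_qpp = 0.000000, Gamma_qpq = 0.000000, Gamma_qqq = -1.420035
  tau = 0.500000: gamma = (0.000000, 0.437500), gamma' = (0.500000, -0.500000); Gamma_ppp = 0.000000, Gamma_ppq = 0.000000, Gamma_pqq = 0.000000, Gamma_qpp = 0.000000, Gamma_qpq = 0.000000, Gamma_qqq = -1.234045
  tau = 0.625000: gamma = (0.070312, 0.363281), gamma' = (0.625000, -0.687500); Gamma_ppp = 0.000000, Gamma_ppq = 0.000000, Gamma_pqq = 0.000000, Gamma_qpp = 0.000000, Gamma_qpq = 0.000000, Gamma_qqq = -0.978540
  tau = 0.750000: gamma = (0.156250, 0.265625), gamma' = (0.750000, -0.875000); Gamma_ppp = 0.000000, Gamma_ppq = 0.000000, Gamma_pqq = 0.000000, Gamma_qpp = 0.000000, Gamma_qpq = 0.000000, Gamma_qqq = -0.678911
  tau = 0.875000: gamma = (0.257812, 0.144531), gamma' = (0.875000, -1.062500); Gamma_ppp = 0.000000, Gamma_ppq = 0.000000, Gamma_pqq = 0.000000, Gamma_qpp = 0.000000, Gamma_qpq = 0.000000, Gamma_qqq = -0.353448
  tau = 1.000000: gamma = (0.375000, 0.000000), gamma' = (1.000000, -1.250000); Gamma_ppp = 0.000000, Gamma_ppq = 0.000000, Gamma_pqq = 0.000000, Gamma_qpp = 0.000000, Gamma_qpq = 0.000000, Gamma_qqq = 0.000000
step 0: V^p = 0.2500, V^q = -0.1250
step 1: k1 = (0.000000, -0.045732), k2 = (0.000000, -0.012543), k3 = (0.000000, -0.012145), k4 = (0.000000, 0.024342); V <- V + (h/6)(k1 + 2k2 + 2k3 + k4): V^p = 0.2500, V^q = -0.1279
step 2: k1 = (0.000000, 0.024326), k2 = (0.000000, 0.055429), k3 = (0.000000, 0.053704), k4 = (0.000000, 0.070663); V <- V + (h/6)(k1 + 2k2 + 2k3 + k4): V^p = 0.2500, V^q = -0.1149
step 3: k1 = (0.000000, 0.070894), k2 = (0.000000, 0.071334), k3 = (0.000000, 0.071297), k4 = (0.000000, 0.057665); V <- V + (h/6)(k1 + 2k2 + 2k3 + k4): V^p = 0.2500, V^q = -0.0977
step 4: k1 = (0.000000, 0.058011), k2 = (0.000000, 0.033950), k3 = (0.000000, 0.035079), k4 = (0.000000, 0.000000); V <- V + (h/6)(k1 + 2k2 + 2k3 + k4): V^p = 0.2500, V^q = -0.0895

Answer: V^p = 0.2500, V^q = -0.0895


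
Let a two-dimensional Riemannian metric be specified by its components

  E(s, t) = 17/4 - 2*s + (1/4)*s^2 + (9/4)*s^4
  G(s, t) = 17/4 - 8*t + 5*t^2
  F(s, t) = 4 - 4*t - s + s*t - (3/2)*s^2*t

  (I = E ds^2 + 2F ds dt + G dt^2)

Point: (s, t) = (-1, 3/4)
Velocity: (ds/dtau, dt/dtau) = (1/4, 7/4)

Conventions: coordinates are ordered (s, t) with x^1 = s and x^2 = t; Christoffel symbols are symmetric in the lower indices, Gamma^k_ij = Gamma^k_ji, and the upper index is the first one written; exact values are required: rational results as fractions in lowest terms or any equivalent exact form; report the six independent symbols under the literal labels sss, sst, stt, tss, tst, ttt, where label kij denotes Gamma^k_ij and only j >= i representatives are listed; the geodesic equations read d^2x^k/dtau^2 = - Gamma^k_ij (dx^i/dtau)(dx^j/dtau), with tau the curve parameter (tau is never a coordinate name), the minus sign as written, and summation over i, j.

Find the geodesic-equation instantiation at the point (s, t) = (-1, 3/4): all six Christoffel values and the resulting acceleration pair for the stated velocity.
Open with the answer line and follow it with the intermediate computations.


Answer: Gamma_sss = -37/54, Gamma_sst = 0, Gamma_stt = -20/27, Gamma_tss = 53/27, Gamma_tst = 0, Gamma_ttt = -4/27; accelerations (d^2s/dtau^2, d^2t/dtau^2) = (1997/864, 143/432)

E = 35/4, F = 1/8, G = 17/16 at the point
E_s = -23/2, E_t = 0, F_s = 2, F_t = -13/2, G_s = 0, G_t = -1/2
EG - F^2 = 297/32;  g^inv = (32/297) * [[17/16, -1/8], [-1/8, 35/4]]
first-kind symbols [ij,l] = (1/2)(d_i g_jl + d_j g_il - d_l g_ij): [ss,s] = E_s/2 = -23/4, [ss,t] = F_s - E_t/2 = 2, [st,s] = E_t/2 = 0, [st,t] = G_s/2 = 0, [tt,s] = F_t - G_s/2 = -13/2, [tt,t] = G_t/2 = -1/4
Gamma^s_ij = (G*[ij,s] - F*[ij,t])/(EG - F^2), Gamma^t_ij = (E*[ij,t] - F*[ij,s])/(EG - F^2)
Gamma_sss = -37/54, Gamma_sst = 0, Gamma_stt = -20/27, Gamma_tss = 53/27, Gamma_tst = 0, Gamma_ttt = -4/27
d^2s/dtau^2 = -(Gamma_sss*(1/4)^2 + 2*Gamma_sst*(1/4)*(7/4) + Gamma_stt*(7/4)^2) = 1997/864
d^2t/dtau^2 = -(Gamma_tss*(1/4)^2 + 2*Gamma_tst*(1/4)*(7/4) + Gamma_ttt*(7/4)^2) = 143/432


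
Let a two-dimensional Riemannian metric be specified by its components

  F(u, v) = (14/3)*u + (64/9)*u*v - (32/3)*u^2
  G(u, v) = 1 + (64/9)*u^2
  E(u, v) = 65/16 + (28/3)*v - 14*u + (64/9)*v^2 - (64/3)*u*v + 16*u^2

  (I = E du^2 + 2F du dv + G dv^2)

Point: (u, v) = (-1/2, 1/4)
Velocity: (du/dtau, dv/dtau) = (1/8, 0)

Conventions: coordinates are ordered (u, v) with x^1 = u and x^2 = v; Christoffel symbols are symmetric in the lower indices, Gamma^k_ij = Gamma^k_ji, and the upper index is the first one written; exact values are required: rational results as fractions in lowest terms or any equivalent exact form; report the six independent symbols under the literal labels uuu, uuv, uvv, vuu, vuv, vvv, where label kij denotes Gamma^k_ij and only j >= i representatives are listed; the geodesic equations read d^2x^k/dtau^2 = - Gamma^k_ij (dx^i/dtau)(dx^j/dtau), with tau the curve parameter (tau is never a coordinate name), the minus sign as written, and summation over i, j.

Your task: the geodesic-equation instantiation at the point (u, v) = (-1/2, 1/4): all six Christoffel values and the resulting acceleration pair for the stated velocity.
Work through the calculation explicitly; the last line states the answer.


E = 2953/144, F = -53/9, G = 25/9 at the point
E_u = -106/3, E_v = 212/9, F_u = 154/9, F_v = -32/9, G_u = -64/9, G_v = 0
EG - F^2 = 3209/144;  g^inv = (144/3209) * [[25/9, 53/9], [53/9, 2953/144]]
first-kind symbols [ij,l] = (1/2)(d_i g_jl + d_j g_il - d_l g_ij): [uu,u] = E_u/2 = -53/3, [uu,v] = F_u - E_v/2 = 16/3, [uv,u] = E_v/2 = 106/9, [uv,v] = G_u/2 = -32/9, [vv,u] = F_v - G_u/2 = 0, [vv,v] = G_v/2 = 0
Gamma^u_ij = (G*[ij,u] - F*[ij,v])/(EG - F^2), Gamma^v_ij = (E*[ij,v] - F*[ij,u])/(EG - F^2)
Gamma_uuu = -2544/3209, Gamma_uuv = 1696/3209, Gamma_uvv = 0, Gamma_vuu = 768/3209, Gamma_vuv = -512/3209, Gamma_vvv = 0
d^2u/dtau^2 = -(Gamma_uuu*(1/8)^2 + 2*Gamma_uuv*(1/8)*(0) + Gamma_uvv*(0)^2) = 159/12836
d^2v/dtau^2 = -(Gamma_vuu*(1/8)^2 + 2*Gamma_vuv*(1/8)*(0) + Gamma_vvv*(0)^2) = -12/3209

Answer: Gamma_uuu = -2544/3209, Gamma_uuv = 1696/3209, Gamma_uvv = 0, Gamma_vuu = 768/3209, Gamma_vuv = -512/3209, Gamma_vvv = 0; accelerations (d^2u/dtau^2, d^2v/dtau^2) = (159/12836, -12/3209)


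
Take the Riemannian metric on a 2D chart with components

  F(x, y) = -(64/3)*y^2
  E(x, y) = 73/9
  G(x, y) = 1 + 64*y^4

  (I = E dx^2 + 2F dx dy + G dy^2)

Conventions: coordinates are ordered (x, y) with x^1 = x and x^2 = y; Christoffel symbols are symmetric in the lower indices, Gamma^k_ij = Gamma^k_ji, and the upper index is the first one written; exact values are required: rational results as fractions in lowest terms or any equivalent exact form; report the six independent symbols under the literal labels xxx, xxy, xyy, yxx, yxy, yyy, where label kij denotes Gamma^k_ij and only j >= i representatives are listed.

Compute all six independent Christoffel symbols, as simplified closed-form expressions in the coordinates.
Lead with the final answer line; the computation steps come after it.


Answer: Gamma_xxx = 0, Gamma_xxy = 0, Gamma_xyy = -384*y/(576*y^4 + 73), Gamma_yxx = 0, Gamma_yxy = 0, Gamma_yyy = 1152*y^3/(576*y^4 + 73)

E = 73/9; F = -(64/3)*y^2; G = 1 + 64*y^4
Gamma^k_ij = (1/2) g^{kl} (d_i g_jl + d_j g_il - d_l g_ij), with g^inv = (1/(EG-F^2)) [[G, -F], [-F, E]]
first partials: E_x = 0, E_y = 0, F_x = 0, F_y = -(128/3)*y, G_x = 0, G_y = 256*y^3
D = EG - F^2 = 73/9 + 64*y^4
expanded: Gamma^x_xx = (G E_x - 2F F_x + F E_y)/(2D), Gamma^x_xy = (G E_y - F G_x)/(2D), Gamma^x_yy = (2G F_y - G G_x - F G_y)/(2D), Gamma^y_xx = (2E F_x - E E_y - F E_x)/(2D), Gamma^y_xy = (E G_x - F E_y)/(2D), Gamma^y_yy = (E G_y - 2F F_y + F G_x)/(2D); substitute and cancel common factors


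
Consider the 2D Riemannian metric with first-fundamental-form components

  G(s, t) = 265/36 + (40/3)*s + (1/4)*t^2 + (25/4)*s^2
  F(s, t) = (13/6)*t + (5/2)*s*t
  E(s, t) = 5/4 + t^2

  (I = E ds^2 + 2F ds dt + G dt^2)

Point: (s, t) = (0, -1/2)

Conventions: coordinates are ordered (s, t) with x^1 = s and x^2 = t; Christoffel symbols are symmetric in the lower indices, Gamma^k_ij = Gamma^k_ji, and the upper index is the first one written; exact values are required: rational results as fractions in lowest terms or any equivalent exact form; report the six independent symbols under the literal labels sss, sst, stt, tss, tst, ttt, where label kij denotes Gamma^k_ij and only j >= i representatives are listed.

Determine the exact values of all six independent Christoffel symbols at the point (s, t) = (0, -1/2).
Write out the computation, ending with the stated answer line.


E = 3/2, F = -13/12, G = 1069/144 at the point
E_s = 0, E_t = -1, F_s = -5/4, F_t = 13/6, G_s = 40/3, G_t = -1/4
EG - F^2 = 2869/288;  g^inv = (288/2869) * [[1069/144, 13/12], [13/12, 3/2]]
first-kind symbols [ij,l] = (1/2)(d_i g_jl + d_j g_il - d_l g_ij): [ss,s] = E_s/2 = 0, [ss,t] = F_s - E_t/2 = -3/4, [st,s] = E_t/2 = -1/2, [st,t] = G_s/2 = 20/3, [tt,s] = F_t - G_s/2 = -9/2, [tt,t] = G_t/2 = -1/8
Gamma^s_ij = (G*[ij,s] - F*[ij,t])/(EG - F^2), Gamma^t_ij = (E*[ij,t] - F*[ij,s])/(EG - F^2)

Answer: Gamma_sss = -234/2869, Gamma_sst = 1011/2869, Gamma_stt = -9660/2869, Gamma_tss = -324/2869, Gamma_tst = 2724/2869, Gamma_ttt = -1458/2869


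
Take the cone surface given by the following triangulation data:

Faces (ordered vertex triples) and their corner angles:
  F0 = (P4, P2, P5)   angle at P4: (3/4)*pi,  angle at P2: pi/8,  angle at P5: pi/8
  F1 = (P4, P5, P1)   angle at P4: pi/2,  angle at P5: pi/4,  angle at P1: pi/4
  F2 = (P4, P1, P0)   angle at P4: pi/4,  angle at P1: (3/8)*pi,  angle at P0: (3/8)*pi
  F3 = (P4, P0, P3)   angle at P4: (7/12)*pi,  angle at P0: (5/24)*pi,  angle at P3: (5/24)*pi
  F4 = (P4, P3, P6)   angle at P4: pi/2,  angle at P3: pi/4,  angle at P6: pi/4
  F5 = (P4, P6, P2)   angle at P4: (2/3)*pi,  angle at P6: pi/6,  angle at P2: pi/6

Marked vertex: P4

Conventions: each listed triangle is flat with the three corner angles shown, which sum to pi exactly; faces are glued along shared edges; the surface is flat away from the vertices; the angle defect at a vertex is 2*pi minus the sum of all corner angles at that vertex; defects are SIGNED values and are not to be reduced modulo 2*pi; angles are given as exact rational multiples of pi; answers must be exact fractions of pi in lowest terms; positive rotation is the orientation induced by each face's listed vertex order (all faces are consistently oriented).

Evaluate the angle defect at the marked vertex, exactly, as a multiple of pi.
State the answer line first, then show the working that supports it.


Answer: defect(P4) = (-5/4)*pi

Sum of corner angles at P4: (13/4)*pi
defect = 2*pi - (13/4)*pi


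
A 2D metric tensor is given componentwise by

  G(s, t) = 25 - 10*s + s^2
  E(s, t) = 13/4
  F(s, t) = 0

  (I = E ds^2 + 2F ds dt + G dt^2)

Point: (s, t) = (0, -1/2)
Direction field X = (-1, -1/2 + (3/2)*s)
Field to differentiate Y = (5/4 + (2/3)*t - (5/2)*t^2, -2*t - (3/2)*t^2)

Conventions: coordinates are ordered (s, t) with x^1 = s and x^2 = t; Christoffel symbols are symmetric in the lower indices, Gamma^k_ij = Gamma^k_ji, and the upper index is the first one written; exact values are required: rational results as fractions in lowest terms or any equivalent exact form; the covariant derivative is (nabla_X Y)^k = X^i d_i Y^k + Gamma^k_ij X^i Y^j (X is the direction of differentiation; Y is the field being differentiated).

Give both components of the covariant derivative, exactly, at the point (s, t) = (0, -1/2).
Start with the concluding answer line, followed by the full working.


Answer: (nabla_X Y)^s = -161/78, (nabla_X Y)^t = 97/240

E = 13/4, F = 0, G = 25 at the point
E_s = 0, E_t = 0, F_s = 0, F_t = 0, G_s = -10, G_t = 0
EG - F^2 = 325/4;  g^inv = (4/325) * [[25, 0], [0, 13/4]]
first-kind symbols [ij,l] = (1/2)(d_i g_jl + d_j g_il - d_l g_ij): [ss,s] = E_s/2 = 0, [ss,t] = F_s - E_t/2 = 0, [st,s] = E_t/2 = 0, [st,t] = G_s/2 = -5, [tt,s] = F_t - G_s/2 = 5, [tt,t] = G_t/2 = 0
Gamma^s_ij = (G*[ij,s] - F*[ij,t])/(EG - F^2), Gamma^t_ij = (E*[ij,t] - F*[ij,s])/(EG - F^2)
Gamma_sss = 0, Gamma_sst = 0, Gamma_stt = 20/13, Gamma_tss = 0, Gamma_tst = -1/5, Gamma_ttt = 0
X = (-1, -1/2), Y = (7/24, 5/8) at the point


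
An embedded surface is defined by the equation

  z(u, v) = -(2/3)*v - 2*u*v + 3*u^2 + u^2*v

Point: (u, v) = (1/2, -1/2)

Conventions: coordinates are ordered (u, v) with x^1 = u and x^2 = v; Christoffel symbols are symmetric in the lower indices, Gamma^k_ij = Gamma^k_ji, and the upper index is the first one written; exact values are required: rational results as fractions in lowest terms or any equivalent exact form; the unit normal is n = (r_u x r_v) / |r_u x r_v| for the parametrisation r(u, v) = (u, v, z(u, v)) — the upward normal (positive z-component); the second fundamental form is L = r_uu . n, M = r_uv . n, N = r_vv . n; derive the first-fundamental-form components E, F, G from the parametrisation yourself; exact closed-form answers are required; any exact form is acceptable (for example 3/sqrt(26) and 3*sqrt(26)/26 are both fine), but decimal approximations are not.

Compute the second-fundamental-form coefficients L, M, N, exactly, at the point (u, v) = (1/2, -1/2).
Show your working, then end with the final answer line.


z_u = 7/2, z_v = -17/12, z_uu = 5, z_uv = -1, z_vv = 0
E = 53/4, F = -119/24, G = 433/144; answer radicand W^2 = 2197/144
unnormalised second-form numerators: l = 5, m = -1, n = 0; L = l/sqrt(2197/144), and similarly M = m/sqrt(W^2), N = n/sqrt(W^2)

Answer: L = 60*sqrt(13)/169, M = -12*sqrt(13)/169, N = 0


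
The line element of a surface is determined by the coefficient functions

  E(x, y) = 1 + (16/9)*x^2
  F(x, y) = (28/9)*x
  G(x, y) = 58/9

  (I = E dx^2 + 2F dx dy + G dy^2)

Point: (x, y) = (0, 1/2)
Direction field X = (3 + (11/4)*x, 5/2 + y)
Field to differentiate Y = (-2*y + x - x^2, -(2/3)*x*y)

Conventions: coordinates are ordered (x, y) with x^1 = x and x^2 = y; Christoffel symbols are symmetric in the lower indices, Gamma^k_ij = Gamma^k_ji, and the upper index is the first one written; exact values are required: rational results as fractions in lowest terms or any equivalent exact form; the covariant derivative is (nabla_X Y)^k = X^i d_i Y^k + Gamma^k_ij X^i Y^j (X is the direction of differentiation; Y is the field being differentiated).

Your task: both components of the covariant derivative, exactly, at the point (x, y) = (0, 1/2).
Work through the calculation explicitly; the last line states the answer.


E = 1, F = 0, G = 58/9 at the point
E_x = 0, E_y = 0, F_x = 28/9, F_y = 0, G_x = 0, G_y = 0
EG - F^2 = 58/9;  g^inv = (9/58) * [[58/9, 0], [0, 1]]
first-kind symbols [ij,l] = (1/2)(d_i g_jl + d_j g_il - d_l g_ij): [xx,x] = E_x/2 = 0, [xx,y] = F_x - E_y/2 = 28/9, [xy,x] = E_y/2 = 0, [xy,y] = G_x/2 = 0, [yy,x] = F_y - G_x/2 = 0, [yy,y] = G_y/2 = 0
Gamma^x_ij = (G*[ij,x] - F*[ij,y])/(EG - F^2), Gamma^y_ij = (E*[ij,y] - F*[ij,x])/(EG - F^2)
Gamma_xxx = 0, Gamma_xxy = 0, Gamma_xyy = 0, Gamma_yxx = 14/29, Gamma_yxy = 0, Gamma_yyy = 0
X = (3, 3), Y = (-1, 0) at the point

Answer: (nabla_X Y)^x = -3, (nabla_X Y)^y = -71/29


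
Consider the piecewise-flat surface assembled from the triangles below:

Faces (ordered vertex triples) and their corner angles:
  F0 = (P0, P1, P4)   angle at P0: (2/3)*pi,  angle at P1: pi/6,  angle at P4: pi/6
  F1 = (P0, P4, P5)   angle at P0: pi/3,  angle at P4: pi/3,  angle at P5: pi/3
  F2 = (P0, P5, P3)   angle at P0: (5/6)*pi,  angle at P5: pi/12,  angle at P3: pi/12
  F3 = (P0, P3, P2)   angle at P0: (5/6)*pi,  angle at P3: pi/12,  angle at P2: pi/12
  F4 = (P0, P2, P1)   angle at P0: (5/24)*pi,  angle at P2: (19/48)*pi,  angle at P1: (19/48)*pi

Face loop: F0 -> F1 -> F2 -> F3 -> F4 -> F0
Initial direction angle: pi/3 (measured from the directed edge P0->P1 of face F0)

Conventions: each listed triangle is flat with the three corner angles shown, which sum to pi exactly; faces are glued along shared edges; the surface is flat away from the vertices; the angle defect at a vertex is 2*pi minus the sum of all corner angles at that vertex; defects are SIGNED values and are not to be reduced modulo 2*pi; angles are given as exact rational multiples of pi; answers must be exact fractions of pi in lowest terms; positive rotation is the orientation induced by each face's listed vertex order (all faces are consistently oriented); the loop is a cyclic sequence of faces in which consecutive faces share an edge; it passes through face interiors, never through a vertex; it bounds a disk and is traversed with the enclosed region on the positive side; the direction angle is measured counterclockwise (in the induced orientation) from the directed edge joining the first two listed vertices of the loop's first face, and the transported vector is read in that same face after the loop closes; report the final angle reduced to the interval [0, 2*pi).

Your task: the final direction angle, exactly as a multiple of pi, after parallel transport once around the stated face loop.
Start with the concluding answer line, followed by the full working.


Answer: final direction angle = (35/24)*pi

enclosed vertex P0: corner angles sum to (23/8)*pi, defect = 2*pi - (23/8)*pi = (-7/8)*pi
holonomy = initial angle + sum of enclosed defects (mod 2*pi), positive in the induced orientation
final angle = pi/3 - (7/8)*pi = (35/24)*pi (mod 2*pi)


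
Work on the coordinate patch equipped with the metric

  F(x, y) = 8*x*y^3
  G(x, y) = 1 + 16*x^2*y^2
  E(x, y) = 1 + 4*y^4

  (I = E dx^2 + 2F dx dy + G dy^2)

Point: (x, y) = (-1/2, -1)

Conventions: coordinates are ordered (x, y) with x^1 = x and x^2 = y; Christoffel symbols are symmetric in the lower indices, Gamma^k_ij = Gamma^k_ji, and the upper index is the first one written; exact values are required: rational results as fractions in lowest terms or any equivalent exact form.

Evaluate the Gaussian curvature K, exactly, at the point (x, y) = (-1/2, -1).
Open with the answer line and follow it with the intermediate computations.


Answer: K = -16/81

E = 5, F = 4, G = 5, EG - F^2 = 9 at the point
E_x = 0, E_y = -16, F_x = -8, F_y = -12, G_x = -16, G_y = -8
E_yy = 48, F_xy = 24, G_xx = 32
Brioschi: K = (det M1 - det M2) / (EG - F^2)^2 with the standard first/second-derivative matrices M1, M2.
M1 = [[-E_yy/2 + F_xy - G_xx/2, E_x/2, F_x - E_y/2], [F_y - G_x/2, E, F], [G_y/2, F, G]] = [[-16, 0, 0], [-4, 5, 4], [-4, 4, 5]]; det M1 = -144
M2 = [[0, E_y/2, G_x/2], [E_y/2, E, F], [G_x/2, F, G]] = [[0, -8, -8], [-8, 5, 4], [-8, 4, 5]]; det M2 = -128
det M1 - det M2 = -16; K = -16 / (9)^2 = -16/81


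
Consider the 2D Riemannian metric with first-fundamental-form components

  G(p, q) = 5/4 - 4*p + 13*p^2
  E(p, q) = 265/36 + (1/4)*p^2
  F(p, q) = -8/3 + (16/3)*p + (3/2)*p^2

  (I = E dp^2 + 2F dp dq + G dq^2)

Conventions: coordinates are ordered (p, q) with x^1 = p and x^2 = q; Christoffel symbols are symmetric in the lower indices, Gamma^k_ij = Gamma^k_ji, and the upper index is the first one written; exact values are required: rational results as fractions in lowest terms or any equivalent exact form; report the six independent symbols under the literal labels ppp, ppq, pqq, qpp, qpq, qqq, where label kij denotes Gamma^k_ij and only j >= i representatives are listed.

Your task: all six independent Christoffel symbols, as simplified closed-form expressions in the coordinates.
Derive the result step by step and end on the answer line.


E = 265/36 + (1/4)*p^2; F = -8/3 + (16/3)*p + (3/2)*p^2; G = 5/4 - 4*p + 13*p^2
Gamma^k_ij = (1/2) g^{kl} (d_i g_jl + d_j g_il - d_l g_ij), with g^inv = (1/(EG-F^2)) [[G, -F], [-F, E]]
first partials: E_p = (1/2)*p, E_q = 0, F_p = 16/3 + 3*p, F_q = 0, G_p = -4 + 26*p, G_q = 0
D = EG - F^2 = 301/144 - p + (1209/16)*p^2 - 17*p^3 + p^4
expanded: Gamma^p_pp = (G E_p - 2F F_p + F E_q)/(2D), Gamma^p_pq = (G E_q - F G_p)/(2D), Gamma^p_qq = (2G F_q - G G_p - F G_q)/(2D), Gamma^q_pp = (2E F_p - E E_q - F E_p)/(2D), Gamma^q_pq = (E G_p - F E_q)/(2D), Gamma^q_qq = (E G_q - 2F F_q + F G_p)/(2D); substitute and cancel common factors

Answer: Gamma_ppp = (-180*p^3 - 3600*p^2 - 2899*p + 2048)/(144*p^4 - 2448*p^3 + 10881*p^2 - 144*p + 301), Gamma_ppq = (-2808*p^3 - 9552*p^2 + 6528*p - 768)/(144*p^4 - 2448*p^3 + 10881*p^2 - 144*p + 301), Gamma_pqq = (-24336*p^3 + 11232*p^2 - 3492*p + 360)/(144*p^4 - 2448*p^3 + 10881*p^2 - 144*p + 301), Gamma_qpp = (162*p^3 + 9828*p + 16960)/(432*p^4 - 7344*p^3 + 32643*p^2 - 432*p + 903), Gamma_qpq = (468*p^3 - 72*p^2 + 13780*p - 2120)/(144*p^4 - 2448*p^3 + 10881*p^2 - 144*p + 301), Gamma_qqq = (2808*p^3 + 9552*p^2 - 6528*p + 768)/(144*p^4 - 2448*p^3 + 10881*p^2 - 144*p + 301)


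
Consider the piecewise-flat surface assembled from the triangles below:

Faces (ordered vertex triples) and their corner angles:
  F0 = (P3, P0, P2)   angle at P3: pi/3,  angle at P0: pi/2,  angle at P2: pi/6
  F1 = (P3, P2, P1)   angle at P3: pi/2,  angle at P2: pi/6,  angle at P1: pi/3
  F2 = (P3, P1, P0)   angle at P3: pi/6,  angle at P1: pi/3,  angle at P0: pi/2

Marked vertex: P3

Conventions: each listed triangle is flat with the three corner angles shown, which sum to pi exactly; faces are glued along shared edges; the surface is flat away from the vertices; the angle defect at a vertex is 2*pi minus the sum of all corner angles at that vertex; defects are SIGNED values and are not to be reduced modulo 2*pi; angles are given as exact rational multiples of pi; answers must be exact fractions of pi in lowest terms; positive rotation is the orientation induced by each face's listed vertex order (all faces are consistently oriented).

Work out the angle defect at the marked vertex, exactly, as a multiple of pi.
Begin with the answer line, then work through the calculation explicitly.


Answer: defect(P3) = pi

Sum of corner angles at P3: pi
defect = 2*pi - pi


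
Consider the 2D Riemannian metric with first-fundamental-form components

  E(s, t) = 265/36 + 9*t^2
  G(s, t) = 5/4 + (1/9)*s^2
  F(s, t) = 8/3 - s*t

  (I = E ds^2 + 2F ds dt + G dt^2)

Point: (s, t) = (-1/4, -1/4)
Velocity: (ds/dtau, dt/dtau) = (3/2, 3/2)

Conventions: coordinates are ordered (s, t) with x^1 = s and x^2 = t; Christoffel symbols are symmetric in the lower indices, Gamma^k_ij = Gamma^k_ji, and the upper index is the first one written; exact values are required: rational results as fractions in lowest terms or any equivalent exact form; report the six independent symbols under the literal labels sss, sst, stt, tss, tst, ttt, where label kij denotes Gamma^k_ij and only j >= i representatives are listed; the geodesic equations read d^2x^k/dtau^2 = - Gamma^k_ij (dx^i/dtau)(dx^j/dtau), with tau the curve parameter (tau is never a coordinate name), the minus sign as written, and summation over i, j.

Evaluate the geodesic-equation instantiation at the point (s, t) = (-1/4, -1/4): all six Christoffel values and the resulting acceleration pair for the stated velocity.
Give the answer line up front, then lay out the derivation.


Answer: Gamma_sss = -16875/8237, Gamma_sst = -7143/8237, Gamma_stt = 905/8237, Gamma_tss = 51345/8237, Gamma_tst = 14617/8237, Gamma_ttt = -1875/8237; accelerations (d^2s/dtau^2, d^2t/dtau^2) = (68076/8237, -177084/8237)

E = 1141/144, F = 125/48, G = 181/144 at the point
E_s = 0, E_t = -9/2, F_s = 1/4, F_t = 1/4, G_s = -1/18, G_t = 0
EG - F^2 = 8237/2592;  g^inv = (2592/8237) * [[181/144, -125/48], [-125/48, 1141/144]]
first-kind symbols [ij,l] = (1/2)(d_i g_jl + d_j g_il - d_l g_ij): [ss,s] = E_s/2 = 0, [ss,t] = F_s - E_t/2 = 5/2, [st,s] = E_t/2 = -9/4, [st,t] = G_s/2 = -1/36, [tt,s] = F_t - G_s/2 = 5/18, [tt,t] = G_t/2 = 0
Gamma^s_ij = (G*[ij,s] - F*[ij,t])/(EG - F^2), Gamma^t_ij = (E*[ij,t] - F*[ij,s])/(EG - F^2)
Gamma_sss = -16875/8237, Gamma_sst = -7143/8237, Gamma_stt = 905/8237, Gamma_tss = 51345/8237, Gamma_tst = 14617/8237, Gamma_ttt = -1875/8237
d^2s/dtau^2 = -(Gamma_sss*(3/2)^2 + 2*Gamma_sst*(3/2)*(3/2) + Gamma_stt*(3/2)^2) = 68076/8237
d^2t/dtau^2 = -(Gamma_tss*(3/2)^2 + 2*Gamma_tst*(3/2)*(3/2) + Gamma_ttt*(3/2)^2) = -177084/8237


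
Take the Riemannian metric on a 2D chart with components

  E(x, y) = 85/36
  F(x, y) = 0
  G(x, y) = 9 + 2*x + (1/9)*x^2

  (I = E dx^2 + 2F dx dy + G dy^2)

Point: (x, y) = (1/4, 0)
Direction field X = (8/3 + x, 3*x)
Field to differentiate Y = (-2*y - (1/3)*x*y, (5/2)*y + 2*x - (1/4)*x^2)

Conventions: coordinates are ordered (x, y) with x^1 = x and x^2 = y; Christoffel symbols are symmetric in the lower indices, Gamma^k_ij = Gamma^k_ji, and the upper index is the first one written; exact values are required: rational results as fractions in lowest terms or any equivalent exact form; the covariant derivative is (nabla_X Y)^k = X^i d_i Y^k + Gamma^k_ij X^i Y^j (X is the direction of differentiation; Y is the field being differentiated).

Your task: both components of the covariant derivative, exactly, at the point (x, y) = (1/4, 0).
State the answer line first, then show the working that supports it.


Answer: (nabla_X Y)^x = -37441/21760, (nabla_X Y)^y = 53255/7104

E = 85/36, F = 0, G = 1369/144 at the point
E_x = 0, E_y = 0, F_x = 0, F_y = 0, G_x = 37/18, G_y = 0
EG - F^2 = 116365/5184;  g^inv = (5184/116365) * [[1369/144, 0], [0, 85/36]]
first-kind symbols [ij,l] = (1/2)(d_i g_jl + d_j g_il - d_l g_ij): [xx,x] = E_x/2 = 0, [xx,y] = F_x - E_y/2 = 0, [xy,x] = E_y/2 = 0, [xy,y] = G_x/2 = 37/36, [yy,x] = F_y - G_x/2 = -37/36, [yy,y] = G_y/2 = 0
Gamma^x_ij = (G*[ij,x] - F*[ij,y])/(EG - F^2), Gamma^y_ij = (E*[ij,y] - F*[ij,x])/(EG - F^2)
Gamma_xxx = 0, Gamma_xxy = 0, Gamma_xyy = -37/85, Gamma_yxx = 0, Gamma_yxy = 4/37, Gamma_yyy = 0
X = (35/12, 3/4), Y = (0, 31/64) at the point


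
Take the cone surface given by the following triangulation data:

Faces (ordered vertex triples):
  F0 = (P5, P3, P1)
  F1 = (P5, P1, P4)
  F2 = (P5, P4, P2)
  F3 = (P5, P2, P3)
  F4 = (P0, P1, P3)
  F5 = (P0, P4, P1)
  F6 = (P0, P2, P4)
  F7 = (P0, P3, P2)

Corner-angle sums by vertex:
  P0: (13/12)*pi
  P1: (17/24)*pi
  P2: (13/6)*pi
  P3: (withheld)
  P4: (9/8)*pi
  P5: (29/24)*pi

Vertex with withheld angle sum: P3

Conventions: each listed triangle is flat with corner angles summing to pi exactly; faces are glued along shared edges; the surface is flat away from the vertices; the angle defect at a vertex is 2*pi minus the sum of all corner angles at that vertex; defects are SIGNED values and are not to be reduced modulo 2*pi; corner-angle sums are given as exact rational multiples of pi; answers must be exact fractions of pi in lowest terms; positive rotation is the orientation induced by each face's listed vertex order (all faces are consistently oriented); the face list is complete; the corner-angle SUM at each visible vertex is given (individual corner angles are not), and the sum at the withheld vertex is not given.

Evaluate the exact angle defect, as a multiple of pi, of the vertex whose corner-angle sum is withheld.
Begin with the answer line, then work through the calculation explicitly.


Answer: defect(P3) = (7/24)*pi

V = 6, E = 12, F = 8; chi = V - E + F = 2
Gauss-Bonnet: total defect = 2*pi*chi = 4*pi; visible defects sum to (89/24)*pi


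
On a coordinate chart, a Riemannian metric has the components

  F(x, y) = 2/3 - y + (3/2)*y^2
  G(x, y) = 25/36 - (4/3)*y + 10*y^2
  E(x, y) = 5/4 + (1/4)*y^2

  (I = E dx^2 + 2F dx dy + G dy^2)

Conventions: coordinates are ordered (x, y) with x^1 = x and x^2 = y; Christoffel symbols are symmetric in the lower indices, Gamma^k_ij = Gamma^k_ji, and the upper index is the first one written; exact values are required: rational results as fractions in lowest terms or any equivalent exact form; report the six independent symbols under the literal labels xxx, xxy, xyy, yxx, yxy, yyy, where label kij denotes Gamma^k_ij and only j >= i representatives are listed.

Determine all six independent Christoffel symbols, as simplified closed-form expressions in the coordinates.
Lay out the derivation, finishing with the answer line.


E = 5/4 + (1/4)*y^2; F = 2/3 - y + (3/2)*y^2; G = 25/36 - (4/3)*y + 10*y^2
Gamma^k_ij = (1/2) g^{kl} (d_i g_jl + d_j g_il - d_l g_ij), with g^inv = (1/(EG-F^2)) [[G, -F], [-F, E]]
first partials: E_x = 0, E_y = (1/2)*y, F_x = 0, F_y = -1 + 3*y, G_x = 0, G_y = -4/3 + 20*y
D = EG - F^2 = 61/144 - (1/3)*y + (1393/144)*y^2 + (8/3)*y^3 + (1/4)*y^4
expanded: Gamma^x_xx = (G E_x - 2F F_x + F E_y)/(2D), Gamma^x_xy = (G E_y - F G_x)/(2D), Gamma^x_yy = (2G F_y - G G_x - F G_y)/(2D), Gamma^y_xx = (2E F_x - E E_y - F E_x)/(2D), Gamma^y_xy = (E G_x - F E_y)/(2D), Gamma^y_yy = (E G_y - 2F F_y + F G_x)/(2D); substitute and cancel common factors

Answer: Gamma_xxx = (54*y^3 - 36*y^2 + 24*y)/(36*y^4 + 384*y^3 + 1393*y^2 - 48*y + 61), Gamma_xxy = (360*y^3 - 48*y^2 + 25*y)/(36*y^4 + 384*y^3 + 1393*y^2 - 48*y + 61), Gamma_xyy = (2160*y^3 - 432*y^2 - 564*y - 36)/(36*y^4 + 384*y^3 + 1393*y^2 - 48*y + 61), Gamma_yxx = (-9*y^3 - 45*y)/(36*y^4 + 384*y^3 + 1393*y^2 - 48*y + 61), Gamma_yxy = (-54*y^3 + 36*y^2 - 24*y)/(36*y^4 + 384*y^3 + 1393*y^2 - 48*y + 61), Gamma_yyy = (-288*y^3 + 624*y^2 + 1368*y - 24)/(36*y^4 + 384*y^3 + 1393*y^2 - 48*y + 61)


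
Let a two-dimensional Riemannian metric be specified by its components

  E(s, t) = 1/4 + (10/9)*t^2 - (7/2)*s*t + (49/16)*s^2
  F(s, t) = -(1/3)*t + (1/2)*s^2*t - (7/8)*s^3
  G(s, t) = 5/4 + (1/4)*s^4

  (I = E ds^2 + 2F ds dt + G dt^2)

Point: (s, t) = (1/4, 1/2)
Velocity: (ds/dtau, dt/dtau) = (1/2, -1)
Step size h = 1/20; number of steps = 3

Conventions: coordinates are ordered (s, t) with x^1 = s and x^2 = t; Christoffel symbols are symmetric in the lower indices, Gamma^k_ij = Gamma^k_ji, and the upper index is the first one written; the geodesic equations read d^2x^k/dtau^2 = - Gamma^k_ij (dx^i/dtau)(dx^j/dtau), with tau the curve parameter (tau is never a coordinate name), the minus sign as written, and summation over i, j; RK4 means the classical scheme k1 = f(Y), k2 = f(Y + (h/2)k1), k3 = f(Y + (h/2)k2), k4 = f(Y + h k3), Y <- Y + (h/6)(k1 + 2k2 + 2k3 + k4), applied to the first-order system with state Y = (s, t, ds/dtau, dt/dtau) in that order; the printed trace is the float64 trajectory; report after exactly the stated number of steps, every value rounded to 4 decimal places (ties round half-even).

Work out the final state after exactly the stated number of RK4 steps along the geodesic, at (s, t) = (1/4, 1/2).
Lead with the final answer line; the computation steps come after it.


Answer: s = 0.3377, t = 0.3520, ds/dtau = 0.6124, dt/dtau = -0.9819

f(Y) = (ds/dtau, dt/dtau, -Gamma^s_ij Y'^i Y'^j, -Gamma^t_ij Y'^i Y'^j) with the Gammas evaluated at the stage position; h = 0.050000; intermediate values shown to 6 dp
step 0: s = 0.2500, t = 0.5000, ds/dtau = 0.5000, dt/dtau = -1.0000
step 1:
  k1: at (s, t) = (0.250000, 0.500000), (ds/dtau, dt/dtau) = (0.500000, -1.000000); Gamma_sss = -0.500247, Gamma_sst = 0.458022, Gamma_stt = -1.191923, Gamma_tss = -0.191463, Gamma_tst = 0.066552, Gamma_ttt = -0.156938; k1 = (0.500000, -1.000000, 1.775007, 0.271356)
  k2: at (s, t) = (0.262500, 0.475000), (ds/dtau, dt/dtau) = (0.544375, -0.993216); Gamma_sss = -0.168578, Gamma_sst = 0.272278, Gamma_stt = -1.205593, Gamma_tss = -0.120841, Gamma_tst = 0.041567, Gamma_ttt = -0.152045; k2 = (0.544375, -0.993216, 1.533680, 0.230749)
  k3: at (s, t) = (0.263609, 0.475170), (ds/dtau, dt/dtau) = (0.538342, -0.994231); Gamma_sss = -0.156128, Gamma_sst = 0.265540, Gamma_stt = -1.205197, Gamma_tss = -0.118650, Gamma_tst = 0.040833, Gamma_ttt = -0.152102; k3 = (0.538342, -0.994231, 1.520833, 0.228448)
  k4: at (s, t) = (0.276917, 0.450288), (ds/dtau, dt/dtau) = (0.576042, -0.988578); Gamma_sss = 0.191414, Gamma_sst = 0.066566, Gamma_stt = -1.196649, Gamma_tss = -0.050607, Gamma_tst = 0.016538, Gamma_ttt = -0.144779; k4 = (0.576042, -0.988578, 1.181765, 0.177118)
  Y <- Y + (h/6)(k1 + 2k2 + 2k3 + k4): s = 0.2770, t = 0.4503, ds/dtau = 0.5755, dt/dtau = -0.9886
step 2:
  k1: at (s, t) = (0.277012, 0.450304), (ds/dtau, dt/dtau) = (0.575548, -0.988609); Gamma_sss = 0.192463, Gamma_sst = 0.065986, Gamma_stt = -1.196546, Gamma_tss = -0.050432, Gamma_tst = 0.016477, Gamma_ttt = -0.144778; k1 = (0.575548, -0.988609, 1.180779, 0.176955)
  k2: at (s, t) = (0.291401, 0.425589), (ds/dtau, dt/dtau) = (0.605068, -0.984186); Gamma_sss = 0.539492, Gamma_sst = -0.136886, Gamma_stt = -1.164802, Gamma_tss = 0.013307, Gamma_tst = -0.006021, Gamma_ttt = -0.135336; k2 = (0.605068, -0.984186, 0.767708, 0.119047)
  k3: at (s, t) = (0.292139, 0.425700), (ds/dtau, dt/dtau) = (0.594741, -0.985633); Gamma_sss = 0.547189, Gamma_sst = -0.141228, Gamma_stt = -1.163501, Gamma_tss = 0.014554, Gamma_tst = -0.006462, Gamma_ttt = -0.135281; k3 = (0.594741, -0.985633, 0.771186, 0.118698)
  k4: at (s, t) = (0.306749, 0.401023), (ds/dtau, dt/dtau) = (0.614108, -0.982675); Gamma_sss = 0.864489, Gamma_sst = -0.331126, Gamma_stt = -1.111131, Gamma_tss = 0.070537, Gamma_tst = -0.025512, Gamma_ttt = -0.124282; k4 = (0.614108, -0.982675, 0.347291, 0.062620)
  Y <- Y + (h/6)(k1 + 2k2 + 2k3 + k4): s = 0.3069, t = 0.4010, ds/dtau = 0.6139, dt/dtau = -0.9827
step 3:
  k1: at (s, t) = (0.306923, 0.401047), (ds/dtau, dt/dtau) = (0.613930, -0.982651); Gamma_sss = 0.866096, Gamma_sst = -0.332050, Gamma_stt = -1.110729, Gamma_tss = 0.070795, Gamma_tst = -0.025603, Gamma_ttt = -0.124262; k1 = (0.613930, -0.982651, 0.345444, 0.062412)
  k2: at (s, t) = (0.322271, 0.376480), (ds/dtau, dt/dtau) = (0.622567, -0.981090); Gamma_sss = 1.143909, Gamma_sst = -0.502459, Gamma_stt = -1.041337, Gamma_tss = 0.118986, Gamma_tst = -0.040882, Gamma_ttt = -0.112413; k2 = (0.622567, -0.981090, -0.054839, 0.012144)
  k3: at (s, t) = (0.322487, 0.376519), (ds/dtau, dt/dtau) = (0.612560, -0.982347); Gamma_sss = 1.145518, Gamma_sst = -0.503400, Gamma_stt = -1.040771, Gamma_tss = 0.119249, Gamma_tst = -0.040974, Gamma_ttt = -0.112388; k3 = (0.612560, -0.982347, -0.031320, 0.014398)
  k4: at (s, t) = (0.337551, 0.351929), (ds/dtau, dt/dtau) = (0.612364, -0.981931); Gamma_sss = 1.367280, Gamma_sst = -0.643666, Gamma_stt = -0.962517, Gamma_tss = 0.158290, Gamma_tst = -0.051893, Gamma_ttt = -0.100544; k4 = (0.612364, -0.981931, -0.358741, -0.024820)
  Y <- Y + (h/6)(k1 + 2k2 + 2k3 + k4): s = 0.3377, t = 0.3520, ds/dtau = 0.6124, dt/dtau = -0.9819
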